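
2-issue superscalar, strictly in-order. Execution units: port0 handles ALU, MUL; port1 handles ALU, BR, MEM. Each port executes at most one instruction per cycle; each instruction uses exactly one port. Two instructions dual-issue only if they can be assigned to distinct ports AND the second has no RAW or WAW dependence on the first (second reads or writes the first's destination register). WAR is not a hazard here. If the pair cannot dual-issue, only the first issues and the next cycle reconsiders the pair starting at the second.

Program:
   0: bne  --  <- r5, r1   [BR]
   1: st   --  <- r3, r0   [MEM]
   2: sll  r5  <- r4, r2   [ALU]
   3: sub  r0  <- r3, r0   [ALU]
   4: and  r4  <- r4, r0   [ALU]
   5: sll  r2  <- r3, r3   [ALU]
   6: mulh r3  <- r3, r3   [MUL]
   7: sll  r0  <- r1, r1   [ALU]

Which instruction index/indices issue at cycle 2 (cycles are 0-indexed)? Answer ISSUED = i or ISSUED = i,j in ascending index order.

ISSUED = 3

t=0 i0:bne ; no-port BR/MEM
t=1 i1+i2:st+sll ; dual
t=2 i3:sub ; RAW r0
t=3 i4+i5:and+sll ; dual
t=4 i6+i7:mulh+sll ; dual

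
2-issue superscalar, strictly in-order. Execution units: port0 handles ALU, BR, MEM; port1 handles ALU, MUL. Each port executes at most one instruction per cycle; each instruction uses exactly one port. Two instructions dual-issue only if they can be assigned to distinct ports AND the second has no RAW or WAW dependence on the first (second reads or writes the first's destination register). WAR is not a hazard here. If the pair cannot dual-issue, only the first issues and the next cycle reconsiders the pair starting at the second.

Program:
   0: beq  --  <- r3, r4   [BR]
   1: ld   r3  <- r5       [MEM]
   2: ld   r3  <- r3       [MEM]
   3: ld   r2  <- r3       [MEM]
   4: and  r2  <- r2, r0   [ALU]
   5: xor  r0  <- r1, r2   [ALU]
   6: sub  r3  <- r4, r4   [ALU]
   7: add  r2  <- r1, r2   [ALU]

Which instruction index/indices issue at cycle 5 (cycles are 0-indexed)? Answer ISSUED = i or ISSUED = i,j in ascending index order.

c0: i0 beq.BR  no-port BR/MEM
c1: i1 ld.MEM  no-port MEM/MEM
c2: i2 ld.MEM  no-port MEM/MEM
c3: i3 ld.MEM  RAW+WAW r2
c4: i4 and.ALU  RAW r2
c5: i5+i6 xor.ALU/sub.ALU  2-wide
c6: i7 add.ALU  tail

ISSUED = 5,6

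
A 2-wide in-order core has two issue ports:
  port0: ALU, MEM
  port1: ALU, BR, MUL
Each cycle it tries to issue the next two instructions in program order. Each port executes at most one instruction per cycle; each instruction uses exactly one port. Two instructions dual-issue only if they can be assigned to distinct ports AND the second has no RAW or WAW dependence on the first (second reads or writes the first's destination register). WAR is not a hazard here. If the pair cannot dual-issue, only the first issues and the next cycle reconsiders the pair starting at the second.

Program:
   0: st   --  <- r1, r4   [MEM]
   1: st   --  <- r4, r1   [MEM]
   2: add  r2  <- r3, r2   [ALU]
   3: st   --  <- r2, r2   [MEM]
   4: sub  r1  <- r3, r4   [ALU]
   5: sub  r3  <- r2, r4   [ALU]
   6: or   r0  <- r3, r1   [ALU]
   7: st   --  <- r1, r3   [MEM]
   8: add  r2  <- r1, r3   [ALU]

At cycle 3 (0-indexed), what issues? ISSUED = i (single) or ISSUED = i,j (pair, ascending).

[0] i0  st  -- no-port MEM/MEM
[1] i1/i2  st+add  -- dual
[2] i3/i4  st+sub  -- dual
[3] i5  sub  -- RAW r3
[4] i6/i7  or+st  -- dual
[5] i8  add  -- tail

ISSUED = 5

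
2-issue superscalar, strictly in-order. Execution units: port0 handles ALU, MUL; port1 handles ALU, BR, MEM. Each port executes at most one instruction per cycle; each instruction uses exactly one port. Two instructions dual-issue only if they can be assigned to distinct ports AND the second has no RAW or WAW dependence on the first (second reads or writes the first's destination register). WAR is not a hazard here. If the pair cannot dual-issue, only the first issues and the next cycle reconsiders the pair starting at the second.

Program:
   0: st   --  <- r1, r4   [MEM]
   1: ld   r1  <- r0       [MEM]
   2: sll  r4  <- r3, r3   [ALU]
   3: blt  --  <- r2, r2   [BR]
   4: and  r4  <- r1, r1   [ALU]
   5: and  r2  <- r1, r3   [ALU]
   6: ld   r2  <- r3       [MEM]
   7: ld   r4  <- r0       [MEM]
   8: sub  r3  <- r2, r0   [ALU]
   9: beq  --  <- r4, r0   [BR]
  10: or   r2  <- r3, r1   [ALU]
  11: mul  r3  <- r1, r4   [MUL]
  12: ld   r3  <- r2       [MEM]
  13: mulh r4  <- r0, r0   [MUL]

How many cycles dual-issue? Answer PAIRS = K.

  cy0 -> i0 (st) no-port MEM/MEM
  cy1 -> i1/i2 (ld;sll) 2-wide
  cy2 -> i3/i4 (blt;and) 2-wide
  cy3 -> i5 (and) WAW r2
  cy4 -> i6 (ld) no-port MEM/MEM
  cy5 -> i7/i8 (ld;sub) 2-wide
  cy6 -> i9/i10 (beq;or) 2-wide
  cy7 -> i11 (mul) WAW r3
  cy8 -> i12/i13 (ld;mulh) 2-wide

PAIRS = 5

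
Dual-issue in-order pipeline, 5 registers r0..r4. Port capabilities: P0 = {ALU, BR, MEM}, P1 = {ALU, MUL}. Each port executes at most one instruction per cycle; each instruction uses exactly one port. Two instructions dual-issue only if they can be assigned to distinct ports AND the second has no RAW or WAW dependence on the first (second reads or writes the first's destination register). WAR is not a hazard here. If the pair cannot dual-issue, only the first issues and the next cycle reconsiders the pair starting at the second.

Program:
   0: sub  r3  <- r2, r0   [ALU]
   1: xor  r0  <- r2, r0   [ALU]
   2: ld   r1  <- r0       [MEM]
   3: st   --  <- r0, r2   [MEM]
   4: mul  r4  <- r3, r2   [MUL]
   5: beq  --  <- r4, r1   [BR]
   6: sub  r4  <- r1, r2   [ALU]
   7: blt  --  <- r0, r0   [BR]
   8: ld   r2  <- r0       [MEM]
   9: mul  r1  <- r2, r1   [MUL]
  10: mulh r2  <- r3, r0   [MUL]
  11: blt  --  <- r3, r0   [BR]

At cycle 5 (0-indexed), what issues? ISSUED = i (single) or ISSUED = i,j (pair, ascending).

[0] i0+i1  sub.ALU+xor.ALU  -- 2-wide
[1] i2  ld.MEM  -- no-port MEM/MEM
[2] i3+i4  st.MEM+mul.MUL  -- 2-wide
[3] i5+i6  beq.BR+sub.ALU  -- 2-wide
[4] i7  blt.BR  -- no-port BR/MEM
[5] i8  ld.MEM  -- RAW r2
[6] i9  mul.MUL  -- no-port MUL/MUL
[7] i10+i11  mulh.MUL+blt.BR  -- 2-wide

ISSUED = 8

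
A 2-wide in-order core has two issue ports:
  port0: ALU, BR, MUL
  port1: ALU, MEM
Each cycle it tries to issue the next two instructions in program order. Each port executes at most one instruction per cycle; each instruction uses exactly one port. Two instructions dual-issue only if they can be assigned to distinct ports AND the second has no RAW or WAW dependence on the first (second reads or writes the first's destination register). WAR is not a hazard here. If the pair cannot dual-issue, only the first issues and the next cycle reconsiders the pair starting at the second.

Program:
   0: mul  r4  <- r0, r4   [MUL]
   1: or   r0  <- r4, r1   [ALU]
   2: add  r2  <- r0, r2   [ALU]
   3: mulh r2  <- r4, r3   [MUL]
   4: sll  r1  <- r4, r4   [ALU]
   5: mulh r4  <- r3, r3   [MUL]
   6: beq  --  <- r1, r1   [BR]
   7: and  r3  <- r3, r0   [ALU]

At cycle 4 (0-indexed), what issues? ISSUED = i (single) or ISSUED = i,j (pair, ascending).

ISSUED = 5

#0 head=0: mul i0 RAW r4
#1 head=1: or i1 RAW r0
#2 head=2: add i2 WAW r2
#3 head=3: mulh sll i3,i4 dual
#4 head=5: mulh i5 no-port MUL/BR
#5 head=6: beq and i6,i7 dual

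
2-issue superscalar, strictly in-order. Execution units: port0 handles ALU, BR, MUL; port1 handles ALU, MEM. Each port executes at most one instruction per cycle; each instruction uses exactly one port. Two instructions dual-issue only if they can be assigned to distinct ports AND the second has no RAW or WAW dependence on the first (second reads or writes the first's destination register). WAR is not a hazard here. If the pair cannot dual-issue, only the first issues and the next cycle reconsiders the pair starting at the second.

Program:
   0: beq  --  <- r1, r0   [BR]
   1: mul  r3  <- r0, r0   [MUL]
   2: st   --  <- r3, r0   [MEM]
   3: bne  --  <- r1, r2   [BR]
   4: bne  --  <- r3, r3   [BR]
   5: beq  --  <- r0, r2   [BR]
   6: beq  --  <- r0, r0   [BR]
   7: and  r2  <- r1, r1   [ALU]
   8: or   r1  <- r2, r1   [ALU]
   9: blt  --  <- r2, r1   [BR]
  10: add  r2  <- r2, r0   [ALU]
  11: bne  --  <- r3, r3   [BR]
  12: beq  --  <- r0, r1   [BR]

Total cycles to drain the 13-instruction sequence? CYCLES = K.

#0 head=0: beq.BR i0 no-port BR/MUL
#1 head=1: mul.MUL i1 RAW r3
#2 head=2: st.MEM/bne.BR i2,i3 2-wide
#3 head=4: bne.BR i4 no-port BR/BR
#4 head=5: beq.BR i5 no-port BR/BR
#5 head=6: beq.BR/and.ALU i6,i7 2-wide
#6 head=8: or.ALU i8 RAW r1
#7 head=9: blt.BR/add.ALU i9,i10 2-wide
#8 head=11: bne.BR i11 no-port BR/BR
#9 head=12: beq.BR i12 tail

CYCLES = 10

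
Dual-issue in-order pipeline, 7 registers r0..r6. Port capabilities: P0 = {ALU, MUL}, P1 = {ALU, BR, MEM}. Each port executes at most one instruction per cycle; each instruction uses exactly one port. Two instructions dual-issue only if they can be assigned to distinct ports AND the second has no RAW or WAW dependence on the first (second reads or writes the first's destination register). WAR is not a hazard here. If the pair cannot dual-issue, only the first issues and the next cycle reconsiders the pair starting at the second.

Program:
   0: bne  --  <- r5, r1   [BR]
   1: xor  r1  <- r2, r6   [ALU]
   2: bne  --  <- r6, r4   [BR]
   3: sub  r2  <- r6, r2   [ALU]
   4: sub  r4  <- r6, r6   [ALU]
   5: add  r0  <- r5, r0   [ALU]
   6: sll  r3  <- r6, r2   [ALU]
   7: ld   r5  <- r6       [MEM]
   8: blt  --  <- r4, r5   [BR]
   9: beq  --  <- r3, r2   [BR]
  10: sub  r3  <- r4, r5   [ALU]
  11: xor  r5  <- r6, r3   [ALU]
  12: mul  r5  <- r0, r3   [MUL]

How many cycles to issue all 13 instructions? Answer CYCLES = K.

0. bne+xor @i0/i1  | pair
1. bne+sub @i2/i3  | pair
2. sub+add @i4/i5  | pair
3. sll+ld @i6/i7  | pair
4. blt @i8  | no-port BR/BR
5. beq+sub @i9/i10  | pair
6. xor @i11  | WAW r5
7. mul @i12  | tail

CYCLES = 8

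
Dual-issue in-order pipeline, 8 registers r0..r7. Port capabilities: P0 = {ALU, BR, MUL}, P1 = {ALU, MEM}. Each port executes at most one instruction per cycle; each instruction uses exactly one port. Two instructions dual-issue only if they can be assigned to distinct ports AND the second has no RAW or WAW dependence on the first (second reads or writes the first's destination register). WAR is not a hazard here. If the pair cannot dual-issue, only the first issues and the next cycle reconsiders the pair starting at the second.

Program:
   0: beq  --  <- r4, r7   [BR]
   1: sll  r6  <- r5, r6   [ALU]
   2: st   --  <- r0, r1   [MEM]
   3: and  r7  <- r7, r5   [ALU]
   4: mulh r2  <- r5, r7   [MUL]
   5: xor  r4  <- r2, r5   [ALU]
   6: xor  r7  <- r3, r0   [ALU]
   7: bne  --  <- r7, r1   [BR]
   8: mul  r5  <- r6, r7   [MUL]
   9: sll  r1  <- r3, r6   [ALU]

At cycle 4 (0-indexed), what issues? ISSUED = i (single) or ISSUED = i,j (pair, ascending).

ISSUED = 7

[0] i0&i1  beq.BR sll.ALU  -- dual
[1] i2&i3  st.MEM and.ALU  -- dual
[2] i4  mulh.MUL  -- RAW r2
[3] i5&i6  xor.ALU xor.ALU  -- dual
[4] i7  bne.BR  -- no-port BR/MUL
[5] i8&i9  mul.MUL sll.ALU  -- dual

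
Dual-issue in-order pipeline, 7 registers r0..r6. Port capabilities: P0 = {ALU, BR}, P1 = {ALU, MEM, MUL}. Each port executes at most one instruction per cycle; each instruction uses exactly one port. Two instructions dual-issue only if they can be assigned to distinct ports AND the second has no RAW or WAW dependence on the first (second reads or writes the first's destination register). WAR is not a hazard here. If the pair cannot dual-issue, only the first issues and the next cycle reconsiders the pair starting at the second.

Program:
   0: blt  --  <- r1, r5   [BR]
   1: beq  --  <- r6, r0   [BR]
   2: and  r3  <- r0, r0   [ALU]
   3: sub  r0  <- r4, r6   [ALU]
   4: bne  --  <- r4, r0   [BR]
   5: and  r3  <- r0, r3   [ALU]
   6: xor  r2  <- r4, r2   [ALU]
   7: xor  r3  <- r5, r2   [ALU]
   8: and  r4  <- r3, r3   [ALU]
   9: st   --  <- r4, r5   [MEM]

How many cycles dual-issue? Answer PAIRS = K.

PAIRS = 2

c0: i0 blt  no-port BR/BR
c1: i1,i2 beq+and  2-wide
c2: i3 sub  RAW r0
c3: i4,i5 bne+and  2-wide
c4: i6 xor  RAW r2
c5: i7 xor  RAW r3
c6: i8 and  RAW r4
c7: i9 st  tail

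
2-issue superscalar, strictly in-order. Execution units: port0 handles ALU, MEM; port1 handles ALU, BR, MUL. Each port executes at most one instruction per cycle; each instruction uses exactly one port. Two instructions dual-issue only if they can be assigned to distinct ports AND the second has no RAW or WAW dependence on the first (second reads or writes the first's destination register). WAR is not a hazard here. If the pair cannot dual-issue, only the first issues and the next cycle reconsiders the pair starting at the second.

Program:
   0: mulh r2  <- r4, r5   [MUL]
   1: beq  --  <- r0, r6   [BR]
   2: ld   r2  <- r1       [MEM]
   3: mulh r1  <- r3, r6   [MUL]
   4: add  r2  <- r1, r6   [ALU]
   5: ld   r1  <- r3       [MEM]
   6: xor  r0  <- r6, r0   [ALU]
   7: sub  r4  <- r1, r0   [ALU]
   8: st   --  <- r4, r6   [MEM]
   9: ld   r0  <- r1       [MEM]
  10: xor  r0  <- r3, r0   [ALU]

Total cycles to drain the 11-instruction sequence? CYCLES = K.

#0 head=0: mulh i0 no-port MUL/BR
#1 head=1: beq+ld i1+i2 pair
#2 head=3: mulh i3 RAW r1
#3 head=4: add+ld i4+i5 pair
#4 head=6: xor i6 RAW r0
#5 head=7: sub i7 RAW r4
#6 head=8: st i8 no-port MEM/MEM
#7 head=9: ld i9 RAW+WAW r0
#8 head=10: xor i10 tail

CYCLES = 9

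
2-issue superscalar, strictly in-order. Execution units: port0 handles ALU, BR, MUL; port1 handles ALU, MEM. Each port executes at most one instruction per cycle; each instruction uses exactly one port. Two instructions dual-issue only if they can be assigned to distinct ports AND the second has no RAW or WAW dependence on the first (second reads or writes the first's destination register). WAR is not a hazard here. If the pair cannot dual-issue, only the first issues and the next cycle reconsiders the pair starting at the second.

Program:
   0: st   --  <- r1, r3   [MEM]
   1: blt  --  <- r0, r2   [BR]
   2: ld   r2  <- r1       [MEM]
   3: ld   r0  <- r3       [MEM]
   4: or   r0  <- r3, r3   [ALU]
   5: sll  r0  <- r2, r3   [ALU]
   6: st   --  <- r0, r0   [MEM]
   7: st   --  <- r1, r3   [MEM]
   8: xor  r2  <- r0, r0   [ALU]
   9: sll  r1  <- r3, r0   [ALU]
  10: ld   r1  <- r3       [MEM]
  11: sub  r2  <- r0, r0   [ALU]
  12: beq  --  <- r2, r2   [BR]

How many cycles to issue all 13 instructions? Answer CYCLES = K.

t=0 i0,i1:st;blt ; 2-wide
t=1 i2:ld ; no-port MEM/MEM
t=2 i3:ld ; WAW r0
t=3 i4:or ; WAW r0
t=4 i5:sll ; RAW r0
t=5 i6:st ; no-port MEM/MEM
t=6 i7,i8:st;xor ; 2-wide
t=7 i9:sll ; WAW r1
t=8 i10,i11:ld;sub ; 2-wide
t=9 i12:beq ; tail

CYCLES = 10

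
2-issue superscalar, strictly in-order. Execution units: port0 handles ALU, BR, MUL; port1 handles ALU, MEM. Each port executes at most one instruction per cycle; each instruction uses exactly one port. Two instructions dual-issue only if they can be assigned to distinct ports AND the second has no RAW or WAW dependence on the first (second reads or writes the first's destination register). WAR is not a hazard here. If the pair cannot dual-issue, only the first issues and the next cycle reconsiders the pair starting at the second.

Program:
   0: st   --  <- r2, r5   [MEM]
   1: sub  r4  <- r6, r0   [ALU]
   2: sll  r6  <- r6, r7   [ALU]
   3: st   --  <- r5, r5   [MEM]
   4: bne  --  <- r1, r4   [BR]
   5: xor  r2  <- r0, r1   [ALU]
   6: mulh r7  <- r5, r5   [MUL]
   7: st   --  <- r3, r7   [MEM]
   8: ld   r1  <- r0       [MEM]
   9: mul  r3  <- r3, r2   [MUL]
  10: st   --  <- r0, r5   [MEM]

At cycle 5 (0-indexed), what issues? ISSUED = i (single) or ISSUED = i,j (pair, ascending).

#0 head=0: st.MEM;sub.ALU i0+i1 pair
#1 head=2: sll.ALU;st.MEM i2+i3 pair
#2 head=4: bne.BR;xor.ALU i4+i5 pair
#3 head=6: mulh.MUL i6 RAW r7
#4 head=7: st.MEM i7 no-port MEM/MEM
#5 head=8: ld.MEM;mul.MUL i8+i9 pair
#6 head=10: st.MEM i10 tail

ISSUED = 8,9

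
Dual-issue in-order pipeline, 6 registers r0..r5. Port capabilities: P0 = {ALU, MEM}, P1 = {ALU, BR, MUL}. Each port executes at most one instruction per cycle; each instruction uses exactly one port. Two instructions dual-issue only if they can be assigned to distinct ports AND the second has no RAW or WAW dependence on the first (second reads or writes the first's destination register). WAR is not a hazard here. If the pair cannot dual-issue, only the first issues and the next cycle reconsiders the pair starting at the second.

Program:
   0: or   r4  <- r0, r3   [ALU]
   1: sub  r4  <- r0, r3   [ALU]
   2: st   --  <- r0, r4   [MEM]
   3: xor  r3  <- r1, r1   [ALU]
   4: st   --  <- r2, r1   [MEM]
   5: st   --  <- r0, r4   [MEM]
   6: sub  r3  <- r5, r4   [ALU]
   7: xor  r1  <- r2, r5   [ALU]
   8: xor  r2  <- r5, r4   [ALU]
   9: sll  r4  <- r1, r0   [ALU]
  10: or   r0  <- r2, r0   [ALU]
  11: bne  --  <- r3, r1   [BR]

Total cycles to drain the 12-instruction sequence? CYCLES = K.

CYCLES = 8

t=0 i0:or.ALU ; WAW r4
t=1 i1:sub.ALU ; RAW r4
t=2 i2,i3:st.MEM xor.ALU ; pair
t=3 i4:st.MEM ; no-port MEM/MEM
t=4 i5,i6:st.MEM sub.ALU ; pair
t=5 i7,i8:xor.ALU xor.ALU ; pair
t=6 i9,i10:sll.ALU or.ALU ; pair
t=7 i11:bne.BR ; tail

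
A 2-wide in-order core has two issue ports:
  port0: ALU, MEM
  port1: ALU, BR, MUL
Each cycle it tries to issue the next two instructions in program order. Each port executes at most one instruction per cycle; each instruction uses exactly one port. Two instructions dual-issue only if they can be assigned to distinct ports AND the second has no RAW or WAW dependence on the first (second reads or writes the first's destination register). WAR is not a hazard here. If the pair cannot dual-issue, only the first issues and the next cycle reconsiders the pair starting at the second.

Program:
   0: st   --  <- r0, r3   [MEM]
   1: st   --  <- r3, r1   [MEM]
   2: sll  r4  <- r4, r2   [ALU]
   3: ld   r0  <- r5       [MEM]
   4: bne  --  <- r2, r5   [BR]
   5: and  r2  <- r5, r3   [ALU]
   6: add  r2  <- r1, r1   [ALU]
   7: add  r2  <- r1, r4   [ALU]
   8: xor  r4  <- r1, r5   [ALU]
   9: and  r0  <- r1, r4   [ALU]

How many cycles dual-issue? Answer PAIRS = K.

t=0 i0:st.MEM ; no-port MEM/MEM
t=1 i1&i2:st.MEM+sll.ALU ; pair
t=2 i3&i4:ld.MEM+bne.BR ; pair
t=3 i5:and.ALU ; WAW r2
t=4 i6:add.ALU ; WAW r2
t=5 i7&i8:add.ALU+xor.ALU ; pair
t=6 i9:and.ALU ; tail

PAIRS = 3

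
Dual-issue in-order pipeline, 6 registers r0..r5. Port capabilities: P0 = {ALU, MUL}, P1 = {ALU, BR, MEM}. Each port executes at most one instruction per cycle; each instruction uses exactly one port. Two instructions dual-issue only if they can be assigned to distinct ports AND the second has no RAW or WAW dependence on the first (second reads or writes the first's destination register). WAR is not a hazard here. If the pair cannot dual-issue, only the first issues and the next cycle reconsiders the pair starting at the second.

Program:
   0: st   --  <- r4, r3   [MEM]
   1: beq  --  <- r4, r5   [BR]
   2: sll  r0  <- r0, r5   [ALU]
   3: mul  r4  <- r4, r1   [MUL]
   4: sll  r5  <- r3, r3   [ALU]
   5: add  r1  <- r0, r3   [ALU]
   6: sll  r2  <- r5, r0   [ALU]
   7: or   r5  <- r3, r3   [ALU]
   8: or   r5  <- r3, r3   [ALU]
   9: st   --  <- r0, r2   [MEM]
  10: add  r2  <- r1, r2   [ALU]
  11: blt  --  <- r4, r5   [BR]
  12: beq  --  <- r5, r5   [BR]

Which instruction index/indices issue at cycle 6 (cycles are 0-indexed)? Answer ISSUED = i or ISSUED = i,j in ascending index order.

  cy0 -> i0 (st.MEM) no-port MEM/BR
  cy1 -> i1,i2 (beq.BR/sll.ALU) dual
  cy2 -> i3,i4 (mul.MUL/sll.ALU) dual
  cy3 -> i5,i6 (add.ALU/sll.ALU) dual
  cy4 -> i7 (or.ALU) WAW r5
  cy5 -> i8,i9 (or.ALU/st.MEM) dual
  cy6 -> i10,i11 (add.ALU/blt.BR) dual
  cy7 -> i12 (beq.BR) tail

ISSUED = 10,11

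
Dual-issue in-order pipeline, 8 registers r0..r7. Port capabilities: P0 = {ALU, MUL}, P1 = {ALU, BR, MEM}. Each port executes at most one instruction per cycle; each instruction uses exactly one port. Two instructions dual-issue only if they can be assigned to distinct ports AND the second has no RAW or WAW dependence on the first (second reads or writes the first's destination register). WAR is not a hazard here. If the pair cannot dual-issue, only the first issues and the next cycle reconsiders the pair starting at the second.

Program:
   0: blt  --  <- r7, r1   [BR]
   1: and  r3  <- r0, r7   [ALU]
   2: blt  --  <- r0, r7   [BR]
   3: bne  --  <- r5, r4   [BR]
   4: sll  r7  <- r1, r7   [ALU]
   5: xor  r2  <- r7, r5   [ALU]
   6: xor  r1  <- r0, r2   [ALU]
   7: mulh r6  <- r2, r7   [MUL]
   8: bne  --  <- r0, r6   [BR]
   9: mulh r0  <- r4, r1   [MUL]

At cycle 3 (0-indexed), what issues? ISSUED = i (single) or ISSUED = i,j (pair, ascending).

ISSUED = 5

[0] i0&i1  blt/and  -- pair
[1] i2  blt  -- no-port BR/BR
[2] i3&i4  bne/sll  -- pair
[3] i5  xor  -- RAW r2
[4] i6&i7  xor/mulh  -- pair
[5] i8&i9  bne/mulh  -- pair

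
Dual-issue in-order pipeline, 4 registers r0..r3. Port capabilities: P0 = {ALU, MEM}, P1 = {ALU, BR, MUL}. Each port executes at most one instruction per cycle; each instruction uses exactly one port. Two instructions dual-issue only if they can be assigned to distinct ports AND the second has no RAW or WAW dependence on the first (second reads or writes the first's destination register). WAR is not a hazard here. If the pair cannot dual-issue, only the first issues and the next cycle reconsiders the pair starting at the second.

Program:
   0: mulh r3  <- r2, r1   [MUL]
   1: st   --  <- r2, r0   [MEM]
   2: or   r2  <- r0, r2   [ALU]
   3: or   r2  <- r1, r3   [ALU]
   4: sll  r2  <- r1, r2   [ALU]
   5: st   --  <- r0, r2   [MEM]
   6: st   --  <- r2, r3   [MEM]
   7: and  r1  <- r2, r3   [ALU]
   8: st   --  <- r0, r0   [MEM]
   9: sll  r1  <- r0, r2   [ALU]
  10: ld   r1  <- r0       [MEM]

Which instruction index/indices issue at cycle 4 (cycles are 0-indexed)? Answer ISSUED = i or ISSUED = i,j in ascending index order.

ISSUED = 5

  cy0 -> i0+i1 (mulh;st) pair
  cy1 -> i2 (or) WAW r2
  cy2 -> i3 (or) RAW+WAW r2
  cy3 -> i4 (sll) RAW r2
  cy4 -> i5 (st) no-port MEM/MEM
  cy5 -> i6+i7 (st;and) pair
  cy6 -> i8+i9 (st;sll) pair
  cy7 -> i10 (ld) tail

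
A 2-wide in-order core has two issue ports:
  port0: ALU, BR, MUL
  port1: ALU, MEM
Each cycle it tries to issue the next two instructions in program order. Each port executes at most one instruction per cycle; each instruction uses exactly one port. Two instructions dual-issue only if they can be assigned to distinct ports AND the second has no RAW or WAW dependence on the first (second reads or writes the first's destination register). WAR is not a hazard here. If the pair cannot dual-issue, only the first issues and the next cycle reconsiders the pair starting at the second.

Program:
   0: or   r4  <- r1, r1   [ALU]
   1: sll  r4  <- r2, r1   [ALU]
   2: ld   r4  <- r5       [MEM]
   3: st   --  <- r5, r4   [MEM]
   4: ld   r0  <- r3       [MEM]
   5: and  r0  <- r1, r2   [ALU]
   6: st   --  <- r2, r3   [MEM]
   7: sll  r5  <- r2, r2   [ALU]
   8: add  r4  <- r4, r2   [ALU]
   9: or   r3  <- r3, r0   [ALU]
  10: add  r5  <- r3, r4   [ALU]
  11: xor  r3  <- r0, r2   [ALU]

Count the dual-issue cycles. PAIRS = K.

PAIRS = 3

[0] i0  or  -- WAW r4
[1] i1  sll  -- WAW r4
[2] i2  ld  -- no-port MEM/MEM
[3] i3  st  -- no-port MEM/MEM
[4] i4  ld  -- WAW r0
[5] i5,i6  and st  -- dual
[6] i7,i8  sll add  -- dual
[7] i9  or  -- RAW r3
[8] i10,i11  add xor  -- dual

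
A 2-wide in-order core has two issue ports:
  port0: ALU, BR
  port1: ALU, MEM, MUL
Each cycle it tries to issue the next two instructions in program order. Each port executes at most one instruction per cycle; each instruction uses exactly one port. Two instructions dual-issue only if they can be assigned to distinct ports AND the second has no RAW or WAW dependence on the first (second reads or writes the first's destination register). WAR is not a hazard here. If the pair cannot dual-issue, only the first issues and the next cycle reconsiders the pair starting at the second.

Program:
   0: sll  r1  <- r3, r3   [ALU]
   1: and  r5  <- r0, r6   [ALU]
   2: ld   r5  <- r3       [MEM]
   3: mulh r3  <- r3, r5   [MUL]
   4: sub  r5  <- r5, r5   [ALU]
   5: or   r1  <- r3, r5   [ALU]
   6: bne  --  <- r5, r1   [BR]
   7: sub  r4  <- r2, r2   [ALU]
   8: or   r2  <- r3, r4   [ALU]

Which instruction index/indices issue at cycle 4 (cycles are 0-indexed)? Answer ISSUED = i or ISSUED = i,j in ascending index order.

[0] i0+i1  sll;and  -- pair
[1] i2  ld  -- no-port MEM/MUL
[2] i3+i4  mulh;sub  -- pair
[3] i5  or  -- RAW r1
[4] i6+i7  bne;sub  -- pair
[5] i8  or  -- tail

ISSUED = 6,7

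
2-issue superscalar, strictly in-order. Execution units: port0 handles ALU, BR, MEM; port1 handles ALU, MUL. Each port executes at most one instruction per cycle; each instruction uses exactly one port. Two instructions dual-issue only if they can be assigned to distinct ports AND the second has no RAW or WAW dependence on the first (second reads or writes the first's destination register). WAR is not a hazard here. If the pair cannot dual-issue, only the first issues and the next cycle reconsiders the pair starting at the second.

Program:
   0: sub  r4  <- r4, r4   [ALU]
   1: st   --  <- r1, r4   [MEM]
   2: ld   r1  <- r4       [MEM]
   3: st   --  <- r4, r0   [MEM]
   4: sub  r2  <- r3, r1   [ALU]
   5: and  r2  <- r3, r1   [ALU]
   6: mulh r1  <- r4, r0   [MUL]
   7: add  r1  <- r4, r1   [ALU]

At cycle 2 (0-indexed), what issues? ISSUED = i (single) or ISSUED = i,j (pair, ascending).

0. sub.ALU @i0  | RAW r4
1. st.MEM @i1  | no-port MEM/MEM
2. ld.MEM @i2  | no-port MEM/MEM
3. st.MEM;sub.ALU @i3/i4  | pair
4. and.ALU;mulh.MUL @i5/i6  | pair
5. add.ALU @i7  | tail

ISSUED = 2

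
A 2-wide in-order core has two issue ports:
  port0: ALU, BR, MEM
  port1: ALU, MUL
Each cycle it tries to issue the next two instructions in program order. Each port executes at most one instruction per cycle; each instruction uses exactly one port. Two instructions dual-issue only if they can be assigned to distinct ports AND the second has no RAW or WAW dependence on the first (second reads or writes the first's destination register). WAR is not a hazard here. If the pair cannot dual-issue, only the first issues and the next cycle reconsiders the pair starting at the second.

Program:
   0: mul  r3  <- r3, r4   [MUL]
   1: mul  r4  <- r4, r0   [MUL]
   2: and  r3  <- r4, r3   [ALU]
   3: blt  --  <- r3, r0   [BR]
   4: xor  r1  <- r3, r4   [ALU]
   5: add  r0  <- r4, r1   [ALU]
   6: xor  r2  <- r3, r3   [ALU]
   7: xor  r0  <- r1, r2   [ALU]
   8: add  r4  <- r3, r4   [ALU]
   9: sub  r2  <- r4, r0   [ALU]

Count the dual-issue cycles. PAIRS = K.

PAIRS = 3

t=0 i0:mul.MUL ; no-port MUL/MUL
t=1 i1:mul.MUL ; RAW r4
t=2 i2:and.ALU ; RAW r3
t=3 i3/i4:blt.BR;xor.ALU ; 2-wide
t=4 i5/i6:add.ALU;xor.ALU ; 2-wide
t=5 i7/i8:xor.ALU;add.ALU ; 2-wide
t=6 i9:sub.ALU ; tail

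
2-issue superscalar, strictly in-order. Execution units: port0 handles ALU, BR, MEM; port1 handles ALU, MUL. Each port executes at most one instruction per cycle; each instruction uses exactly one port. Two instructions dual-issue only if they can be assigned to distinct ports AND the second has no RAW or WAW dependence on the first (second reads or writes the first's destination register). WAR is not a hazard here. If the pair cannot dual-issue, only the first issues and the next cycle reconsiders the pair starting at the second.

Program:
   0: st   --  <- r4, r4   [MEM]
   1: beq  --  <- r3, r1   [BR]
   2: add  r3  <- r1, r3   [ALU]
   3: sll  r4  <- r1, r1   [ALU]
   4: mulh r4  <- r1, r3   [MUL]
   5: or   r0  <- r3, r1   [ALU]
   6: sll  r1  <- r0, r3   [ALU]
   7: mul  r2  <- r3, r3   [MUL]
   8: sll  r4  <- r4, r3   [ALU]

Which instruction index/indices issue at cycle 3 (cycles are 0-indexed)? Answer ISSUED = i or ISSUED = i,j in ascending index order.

ISSUED = 4,5

0. st @i0  | no-port MEM/BR
1. beq/add @i1&i2  | 2-wide
2. sll @i3  | WAW r4
3. mulh/or @i4&i5  | 2-wide
4. sll/mul @i6&i7  | 2-wide
5. sll @i8  | tail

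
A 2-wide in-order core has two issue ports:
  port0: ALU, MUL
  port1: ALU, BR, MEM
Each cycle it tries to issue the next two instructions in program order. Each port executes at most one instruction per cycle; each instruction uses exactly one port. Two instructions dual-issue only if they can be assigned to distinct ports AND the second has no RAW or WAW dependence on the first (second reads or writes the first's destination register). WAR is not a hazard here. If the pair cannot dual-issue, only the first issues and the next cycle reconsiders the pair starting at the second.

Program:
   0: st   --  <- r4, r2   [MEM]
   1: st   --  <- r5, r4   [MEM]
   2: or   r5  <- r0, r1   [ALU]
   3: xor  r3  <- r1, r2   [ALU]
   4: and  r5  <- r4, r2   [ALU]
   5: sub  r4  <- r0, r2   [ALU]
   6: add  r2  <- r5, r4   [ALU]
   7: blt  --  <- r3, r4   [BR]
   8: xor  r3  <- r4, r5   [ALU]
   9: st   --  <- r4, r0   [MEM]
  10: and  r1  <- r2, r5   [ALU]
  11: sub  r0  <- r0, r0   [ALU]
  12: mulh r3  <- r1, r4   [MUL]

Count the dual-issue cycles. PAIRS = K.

PAIRS = 5

  cy0 -> i0 (st) no-port MEM/MEM
  cy1 -> i1,i2 (st+or) pair
  cy2 -> i3,i4 (xor+and) pair
  cy3 -> i5 (sub) RAW r4
  cy4 -> i6,i7 (add+blt) pair
  cy5 -> i8,i9 (xor+st) pair
  cy6 -> i10,i11 (and+sub) pair
  cy7 -> i12 (mulh) tail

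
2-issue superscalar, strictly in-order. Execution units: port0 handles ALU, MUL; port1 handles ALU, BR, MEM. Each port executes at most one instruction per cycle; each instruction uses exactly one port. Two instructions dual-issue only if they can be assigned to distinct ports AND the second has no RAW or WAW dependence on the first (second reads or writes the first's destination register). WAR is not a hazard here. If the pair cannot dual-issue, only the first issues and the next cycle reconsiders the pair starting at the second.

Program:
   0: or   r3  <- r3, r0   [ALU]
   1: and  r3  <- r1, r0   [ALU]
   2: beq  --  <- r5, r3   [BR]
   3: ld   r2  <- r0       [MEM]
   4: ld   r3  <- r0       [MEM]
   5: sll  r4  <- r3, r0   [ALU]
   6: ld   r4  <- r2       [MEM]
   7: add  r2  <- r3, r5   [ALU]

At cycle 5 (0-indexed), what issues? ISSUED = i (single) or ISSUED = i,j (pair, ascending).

  cy0 -> i0 (or) WAW r3
  cy1 -> i1 (and) RAW r3
  cy2 -> i2 (beq) no-port BR/MEM
  cy3 -> i3 (ld) no-port MEM/MEM
  cy4 -> i4 (ld) RAW r3
  cy5 -> i5 (sll) WAW r4
  cy6 -> i6+i7 (ld/add) pair

ISSUED = 5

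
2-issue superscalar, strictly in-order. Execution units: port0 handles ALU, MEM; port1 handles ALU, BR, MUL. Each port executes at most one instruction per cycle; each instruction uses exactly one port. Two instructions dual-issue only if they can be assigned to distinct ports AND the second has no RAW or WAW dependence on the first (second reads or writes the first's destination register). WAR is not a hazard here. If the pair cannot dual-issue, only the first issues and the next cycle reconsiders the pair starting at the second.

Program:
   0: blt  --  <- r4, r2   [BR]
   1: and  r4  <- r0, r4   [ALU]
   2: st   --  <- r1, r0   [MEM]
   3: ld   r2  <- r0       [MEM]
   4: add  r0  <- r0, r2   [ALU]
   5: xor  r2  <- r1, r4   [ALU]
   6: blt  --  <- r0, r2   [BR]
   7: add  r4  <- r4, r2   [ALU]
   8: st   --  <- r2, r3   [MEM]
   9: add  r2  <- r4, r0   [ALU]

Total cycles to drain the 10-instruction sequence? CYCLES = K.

[0] i0&i1  blt.BR+and.ALU  -- pair
[1] i2  st.MEM  -- no-port MEM/MEM
[2] i3  ld.MEM  -- RAW r2
[3] i4&i5  add.ALU+xor.ALU  -- pair
[4] i6&i7  blt.BR+add.ALU  -- pair
[5] i8&i9  st.MEM+add.ALU  -- pair

CYCLES = 6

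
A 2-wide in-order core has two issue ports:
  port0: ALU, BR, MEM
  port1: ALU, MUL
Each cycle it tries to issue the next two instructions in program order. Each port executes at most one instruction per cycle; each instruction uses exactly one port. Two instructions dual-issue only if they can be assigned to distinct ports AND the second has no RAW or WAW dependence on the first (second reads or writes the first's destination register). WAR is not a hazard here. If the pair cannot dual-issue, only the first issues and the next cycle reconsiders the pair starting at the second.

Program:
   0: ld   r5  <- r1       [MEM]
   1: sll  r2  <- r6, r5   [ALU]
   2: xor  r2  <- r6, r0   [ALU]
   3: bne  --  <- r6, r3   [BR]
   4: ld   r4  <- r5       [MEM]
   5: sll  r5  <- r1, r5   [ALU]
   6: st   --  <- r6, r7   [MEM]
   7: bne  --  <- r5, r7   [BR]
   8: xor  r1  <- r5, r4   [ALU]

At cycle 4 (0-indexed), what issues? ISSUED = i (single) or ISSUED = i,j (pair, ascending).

  cy0 -> i0 (ld) RAW r5
  cy1 -> i1 (sll) WAW r2
  cy2 -> i2/i3 (xor+bne) dual
  cy3 -> i4/i5 (ld+sll) dual
  cy4 -> i6 (st) no-port MEM/BR
  cy5 -> i7/i8 (bne+xor) dual

ISSUED = 6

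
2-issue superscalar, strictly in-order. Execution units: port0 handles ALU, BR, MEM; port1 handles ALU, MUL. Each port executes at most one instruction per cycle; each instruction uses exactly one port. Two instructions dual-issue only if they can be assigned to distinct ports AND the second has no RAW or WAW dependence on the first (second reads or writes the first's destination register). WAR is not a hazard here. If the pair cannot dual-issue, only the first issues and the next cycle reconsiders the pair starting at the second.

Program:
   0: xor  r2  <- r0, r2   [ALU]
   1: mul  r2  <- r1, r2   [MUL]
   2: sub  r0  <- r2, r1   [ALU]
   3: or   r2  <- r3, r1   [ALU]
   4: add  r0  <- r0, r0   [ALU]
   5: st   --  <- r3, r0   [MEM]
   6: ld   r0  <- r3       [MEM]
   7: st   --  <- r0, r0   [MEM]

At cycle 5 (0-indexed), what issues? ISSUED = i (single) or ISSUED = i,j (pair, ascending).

t=0 i0:xor.ALU ; RAW+WAW r2
t=1 i1:mul.MUL ; RAW r2
t=2 i2&i3:sub.ALU;or.ALU ; dual
t=3 i4:add.ALU ; RAW r0
t=4 i5:st.MEM ; no-port MEM/MEM
t=5 i6:ld.MEM ; no-port MEM/MEM
t=6 i7:st.MEM ; tail

ISSUED = 6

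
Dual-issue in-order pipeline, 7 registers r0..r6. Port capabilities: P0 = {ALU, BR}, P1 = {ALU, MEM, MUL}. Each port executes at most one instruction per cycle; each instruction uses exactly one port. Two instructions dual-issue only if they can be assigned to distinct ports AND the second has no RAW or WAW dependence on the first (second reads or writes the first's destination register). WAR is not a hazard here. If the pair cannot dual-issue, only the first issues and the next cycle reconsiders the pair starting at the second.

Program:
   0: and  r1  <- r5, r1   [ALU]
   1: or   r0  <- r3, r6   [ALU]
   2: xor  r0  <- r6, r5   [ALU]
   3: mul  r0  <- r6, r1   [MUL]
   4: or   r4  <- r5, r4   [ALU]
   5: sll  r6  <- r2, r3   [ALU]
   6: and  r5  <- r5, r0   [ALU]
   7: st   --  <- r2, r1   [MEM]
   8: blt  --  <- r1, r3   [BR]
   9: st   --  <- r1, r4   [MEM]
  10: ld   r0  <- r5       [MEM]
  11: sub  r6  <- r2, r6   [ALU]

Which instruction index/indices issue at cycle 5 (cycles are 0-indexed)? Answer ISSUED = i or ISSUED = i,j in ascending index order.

[0] i0+i1  and+or  -- pair
[1] i2  xor  -- WAW r0
[2] i3+i4  mul+or  -- pair
[3] i5+i6  sll+and  -- pair
[4] i7+i8  st+blt  -- pair
[5] i9  st  -- no-port MEM/MEM
[6] i10+i11  ld+sub  -- pair

ISSUED = 9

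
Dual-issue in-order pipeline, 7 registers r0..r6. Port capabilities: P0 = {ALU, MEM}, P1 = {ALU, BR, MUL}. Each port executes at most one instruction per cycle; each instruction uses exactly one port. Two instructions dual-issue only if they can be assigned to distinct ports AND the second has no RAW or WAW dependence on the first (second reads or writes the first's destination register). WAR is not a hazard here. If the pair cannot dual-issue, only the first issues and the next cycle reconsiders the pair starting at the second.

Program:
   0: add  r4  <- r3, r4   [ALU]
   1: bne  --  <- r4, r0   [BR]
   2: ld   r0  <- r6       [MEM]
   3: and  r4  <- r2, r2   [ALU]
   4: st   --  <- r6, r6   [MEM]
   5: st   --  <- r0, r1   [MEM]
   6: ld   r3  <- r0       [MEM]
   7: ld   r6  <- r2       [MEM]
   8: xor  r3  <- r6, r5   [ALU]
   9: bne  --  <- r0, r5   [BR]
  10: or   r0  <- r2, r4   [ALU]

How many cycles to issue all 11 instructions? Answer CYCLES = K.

CYCLES = 8

0. add.ALU @i0  | RAW r4
1. bne.BR ld.MEM @i1,i2  | dual
2. and.ALU st.MEM @i3,i4  | dual
3. st.MEM @i5  | no-port MEM/MEM
4. ld.MEM @i6  | no-port MEM/MEM
5. ld.MEM @i7  | RAW r6
6. xor.ALU bne.BR @i8,i9  | dual
7. or.ALU @i10  | tail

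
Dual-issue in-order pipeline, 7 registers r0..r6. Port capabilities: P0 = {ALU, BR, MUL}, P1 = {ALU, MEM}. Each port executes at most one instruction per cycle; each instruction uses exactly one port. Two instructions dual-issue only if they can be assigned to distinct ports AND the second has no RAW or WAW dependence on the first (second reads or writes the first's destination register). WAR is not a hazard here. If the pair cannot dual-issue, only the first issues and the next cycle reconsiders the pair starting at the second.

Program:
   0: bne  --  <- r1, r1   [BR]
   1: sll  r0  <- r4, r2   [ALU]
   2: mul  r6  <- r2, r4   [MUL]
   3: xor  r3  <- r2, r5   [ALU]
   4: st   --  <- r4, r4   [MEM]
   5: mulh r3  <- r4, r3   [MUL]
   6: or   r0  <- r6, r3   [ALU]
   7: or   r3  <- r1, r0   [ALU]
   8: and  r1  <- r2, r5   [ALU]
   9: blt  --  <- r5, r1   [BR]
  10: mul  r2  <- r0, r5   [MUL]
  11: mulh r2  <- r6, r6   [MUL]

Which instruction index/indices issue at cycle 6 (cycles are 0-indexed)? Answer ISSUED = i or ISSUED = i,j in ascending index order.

ISSUED = 10

#0 head=0: bne+sll i0/i1 2-wide
#1 head=2: mul+xor i2/i3 2-wide
#2 head=4: st+mulh i4/i5 2-wide
#3 head=6: or i6 RAW r0
#4 head=7: or+and i7/i8 2-wide
#5 head=9: blt i9 no-port BR/MUL
#6 head=10: mul i10 no-port MUL/MUL
#7 head=11: mulh i11 tail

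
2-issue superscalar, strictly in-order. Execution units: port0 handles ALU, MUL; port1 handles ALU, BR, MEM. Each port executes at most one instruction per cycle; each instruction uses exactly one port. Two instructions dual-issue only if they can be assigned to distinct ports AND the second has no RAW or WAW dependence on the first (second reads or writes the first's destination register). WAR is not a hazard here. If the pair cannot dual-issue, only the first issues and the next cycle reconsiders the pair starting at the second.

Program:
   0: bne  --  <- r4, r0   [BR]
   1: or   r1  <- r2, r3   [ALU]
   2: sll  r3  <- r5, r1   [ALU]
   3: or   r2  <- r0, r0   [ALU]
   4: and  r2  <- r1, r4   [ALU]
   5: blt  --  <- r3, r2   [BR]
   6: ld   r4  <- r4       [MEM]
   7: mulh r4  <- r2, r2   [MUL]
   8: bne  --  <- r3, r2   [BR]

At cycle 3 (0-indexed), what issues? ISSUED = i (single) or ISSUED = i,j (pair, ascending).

[0] i0&i1  bne;or  -- dual
[1] i2&i3  sll;or  -- dual
[2] i4  and  -- RAW r2
[3] i5  blt  -- no-port BR/MEM
[4] i6  ld  -- WAW r4
[5] i7&i8  mulh;bne  -- dual

ISSUED = 5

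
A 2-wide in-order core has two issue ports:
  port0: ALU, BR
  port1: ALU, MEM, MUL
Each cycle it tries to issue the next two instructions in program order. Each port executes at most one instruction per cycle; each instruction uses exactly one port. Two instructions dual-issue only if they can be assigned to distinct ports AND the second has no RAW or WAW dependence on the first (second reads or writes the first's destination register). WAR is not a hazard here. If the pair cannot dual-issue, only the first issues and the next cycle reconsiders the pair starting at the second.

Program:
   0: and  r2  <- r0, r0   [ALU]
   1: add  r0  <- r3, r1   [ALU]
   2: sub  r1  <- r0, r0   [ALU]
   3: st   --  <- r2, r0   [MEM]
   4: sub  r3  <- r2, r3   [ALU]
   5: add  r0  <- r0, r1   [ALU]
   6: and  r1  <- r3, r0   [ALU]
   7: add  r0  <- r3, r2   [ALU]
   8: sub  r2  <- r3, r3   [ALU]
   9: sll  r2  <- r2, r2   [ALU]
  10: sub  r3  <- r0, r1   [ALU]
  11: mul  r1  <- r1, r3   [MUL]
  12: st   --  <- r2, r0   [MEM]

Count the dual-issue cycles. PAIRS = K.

PAIRS = 5

  cy0 -> i0/i1 (and add) dual
  cy1 -> i2/i3 (sub st) dual
  cy2 -> i4/i5 (sub add) dual
  cy3 -> i6/i7 (and add) dual
  cy4 -> i8 (sub) RAW+WAW r2
  cy5 -> i9/i10 (sll sub) dual
  cy6 -> i11 (mul) no-port MUL/MEM
  cy7 -> i12 (st) tail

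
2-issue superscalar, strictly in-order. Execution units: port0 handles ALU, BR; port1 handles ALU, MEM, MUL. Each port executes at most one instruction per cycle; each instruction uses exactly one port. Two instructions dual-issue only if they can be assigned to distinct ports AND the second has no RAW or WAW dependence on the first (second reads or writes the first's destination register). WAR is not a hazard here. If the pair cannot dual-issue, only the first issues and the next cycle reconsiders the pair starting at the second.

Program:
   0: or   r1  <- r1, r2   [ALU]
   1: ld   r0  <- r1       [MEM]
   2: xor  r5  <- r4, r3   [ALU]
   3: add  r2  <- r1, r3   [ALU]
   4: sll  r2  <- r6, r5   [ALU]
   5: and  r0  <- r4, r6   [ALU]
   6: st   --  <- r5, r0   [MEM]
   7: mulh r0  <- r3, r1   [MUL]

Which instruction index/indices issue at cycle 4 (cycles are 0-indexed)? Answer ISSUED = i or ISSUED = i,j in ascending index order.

ISSUED = 6

c0: i0 or  RAW r1
c1: i1+i2 ld;xor  dual
c2: i3 add  WAW r2
c3: i4+i5 sll;and  dual
c4: i6 st  no-port MEM/MUL
c5: i7 mulh  tail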